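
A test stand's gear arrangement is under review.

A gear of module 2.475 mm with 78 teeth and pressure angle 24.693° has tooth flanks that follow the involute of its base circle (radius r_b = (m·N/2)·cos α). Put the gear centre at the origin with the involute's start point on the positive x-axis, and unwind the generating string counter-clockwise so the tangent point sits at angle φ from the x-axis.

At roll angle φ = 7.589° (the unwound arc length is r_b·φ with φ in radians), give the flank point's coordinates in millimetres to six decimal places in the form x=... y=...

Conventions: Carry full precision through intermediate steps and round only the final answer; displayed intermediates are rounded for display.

x=88.464593 y=0.067810

recognized (one wheel, involute flank): single-mesh tooth geometry, m = 2.475, N = 78
pitch radius r_p = m·N/2 = 2.475·78/2 = 96.525000
base radius r_b = r_p·cos α = 96.525000·cos 24.693° = 87.698679
roll angle φ = 7.589° = 0.13245304 rad
x = r_b·(cos φ + φ·sin φ) = 88.464593
y = r_b·(sin φ − φ·cos φ) = 0.067810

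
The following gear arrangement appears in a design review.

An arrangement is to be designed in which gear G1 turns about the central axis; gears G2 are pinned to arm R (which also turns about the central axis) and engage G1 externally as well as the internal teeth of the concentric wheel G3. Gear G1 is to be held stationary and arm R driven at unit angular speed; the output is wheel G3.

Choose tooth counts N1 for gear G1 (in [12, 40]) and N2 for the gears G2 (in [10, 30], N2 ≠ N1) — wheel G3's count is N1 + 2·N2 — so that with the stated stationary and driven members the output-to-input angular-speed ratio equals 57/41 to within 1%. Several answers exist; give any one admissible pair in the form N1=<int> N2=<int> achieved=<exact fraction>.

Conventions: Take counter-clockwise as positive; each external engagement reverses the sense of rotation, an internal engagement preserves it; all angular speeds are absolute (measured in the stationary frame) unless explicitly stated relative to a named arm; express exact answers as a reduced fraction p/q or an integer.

planetary set to be sized for 57/41 (Willis relation)
Willis with ω_sun = 0: ω_ring/ω_arm = (N1+N3)/N3; set equal to 57/41  ⇒  N3/N1 = 1/(57/41 − 1) = 41/16
N3 = N1 + 2·N2  ⇒  N2/N1 = (N3/N1 − 1)/2 = (41/16 − 1)/2 = 25/32
smallest multiple with N1 ≥ 12 and N2 ≥ 10: k = 1  ⇒  N1 = 1·32 = 32, N2 = 1·25 = 25 (N1 ≤ 40, N2 ≤ 30, N2 ≠ N1 ✓), N3 = 32 + 2·25 = 82
check: (N1+N3)/N3 with N1 = 32, N3 = 82 gives 57/41; |achieved − target| = 0 ≤ 57/4100 ✓

N1=32 N2=25 achieved=57/41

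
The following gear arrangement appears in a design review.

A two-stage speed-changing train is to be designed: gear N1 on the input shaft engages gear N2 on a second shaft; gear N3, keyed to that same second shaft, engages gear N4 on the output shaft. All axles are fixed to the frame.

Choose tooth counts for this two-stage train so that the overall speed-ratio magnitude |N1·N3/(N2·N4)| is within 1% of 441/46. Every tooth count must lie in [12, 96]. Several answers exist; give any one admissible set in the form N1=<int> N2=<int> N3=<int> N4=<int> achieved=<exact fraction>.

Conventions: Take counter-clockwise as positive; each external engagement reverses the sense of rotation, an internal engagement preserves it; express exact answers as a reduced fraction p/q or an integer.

N1=42 N2=12 N3=63 N4=23 achieved=441/46

design class (target 441/46): fixed-axis compound train
target = 441/46 in lowest terms: an exact hit needs N1·N3 = k·441 and N2·N4 = k·46 for one integer k, every count in [12, 96]; additionally prefer no 1:1 stage (N1 ≠ N2, N3 ≠ N4)
k = 1…5: no 1:1-free in-range split of k·441 and k·46 into factor pairs; take k = 6
k = 6: N1·N3 = 2646 = 42·63, N2·N4 = 276 = 12·23
achieved = 42·63/(12·23) = 441/46; |achieved − target| = 0 ≤ 441/4600 ✓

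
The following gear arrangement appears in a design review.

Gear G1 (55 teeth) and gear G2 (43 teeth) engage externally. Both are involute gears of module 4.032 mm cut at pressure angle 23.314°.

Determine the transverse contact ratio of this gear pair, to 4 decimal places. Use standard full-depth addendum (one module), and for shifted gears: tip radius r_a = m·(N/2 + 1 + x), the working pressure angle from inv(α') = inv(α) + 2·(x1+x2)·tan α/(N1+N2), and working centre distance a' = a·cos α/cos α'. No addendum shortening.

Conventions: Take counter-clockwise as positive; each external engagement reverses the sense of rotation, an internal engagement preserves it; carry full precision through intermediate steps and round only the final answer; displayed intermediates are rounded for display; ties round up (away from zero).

1.5960

class = single-mesh tooth geometry [involute pair 55T × 43T, m = 4.032]
base radii: r_b1 = 101.826615, r_b2 = 79.609899
tip radii: r_a1 = 114.912000, r_a2 = 90.720000
no profile shift: α' = α, a' = a
action lengths: √(r_a1²−r_b1²) = 53.255124, √(r_a2²−r_b2²) = 43.501521
base pitch p_b = π·m·cos α = 11.632645
CR = (53.255124 + 43.501521 − 197.568000·sin 23.31400°)/11.632645 = 1.595955
contact ratio ≈ 1.5960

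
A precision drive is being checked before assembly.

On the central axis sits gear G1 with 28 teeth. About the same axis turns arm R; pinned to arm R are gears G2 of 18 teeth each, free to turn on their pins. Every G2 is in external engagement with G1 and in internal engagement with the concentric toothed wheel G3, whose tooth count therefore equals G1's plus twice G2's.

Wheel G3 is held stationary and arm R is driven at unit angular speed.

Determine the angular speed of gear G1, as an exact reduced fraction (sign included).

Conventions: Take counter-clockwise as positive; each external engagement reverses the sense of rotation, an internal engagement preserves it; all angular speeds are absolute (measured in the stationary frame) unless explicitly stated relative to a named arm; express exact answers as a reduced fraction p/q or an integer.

class = planetary set [G3 = 28+2·18 = 64; Willis about the carrier]
ring teeth: 28 + 2·18 = 64
28(ω_sun−ω_arm) = −64(ω_ring−ω_arm),  ω_ring = 0, ω_arm = 1
ω_sun = 1 − (64/28)(0−1) = 23/7
exact speed ratio = 23/7

23/7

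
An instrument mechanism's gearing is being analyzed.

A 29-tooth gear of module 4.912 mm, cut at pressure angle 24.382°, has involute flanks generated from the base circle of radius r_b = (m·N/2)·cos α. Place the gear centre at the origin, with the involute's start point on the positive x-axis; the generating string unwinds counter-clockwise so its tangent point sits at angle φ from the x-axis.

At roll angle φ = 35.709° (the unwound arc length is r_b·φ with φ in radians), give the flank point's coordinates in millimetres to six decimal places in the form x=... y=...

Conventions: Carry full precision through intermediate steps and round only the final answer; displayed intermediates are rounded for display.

single-mesh involute tooth geometry (29T wheel at module 4.912)
pitch radius r_p = m·N/2 = 4.912·29/2 = 71.224000
base radius r_b = r_p·cos α = 71.224000·cos 24.382° = 64.871773
roll angle φ = 35.709° = 0.62323962 rad
x = r_b·(cos φ + φ·sin φ) = 76.273465
y = r_b·(sin φ − φ·cos φ) = 5.034262

x=76.273465 y=5.034262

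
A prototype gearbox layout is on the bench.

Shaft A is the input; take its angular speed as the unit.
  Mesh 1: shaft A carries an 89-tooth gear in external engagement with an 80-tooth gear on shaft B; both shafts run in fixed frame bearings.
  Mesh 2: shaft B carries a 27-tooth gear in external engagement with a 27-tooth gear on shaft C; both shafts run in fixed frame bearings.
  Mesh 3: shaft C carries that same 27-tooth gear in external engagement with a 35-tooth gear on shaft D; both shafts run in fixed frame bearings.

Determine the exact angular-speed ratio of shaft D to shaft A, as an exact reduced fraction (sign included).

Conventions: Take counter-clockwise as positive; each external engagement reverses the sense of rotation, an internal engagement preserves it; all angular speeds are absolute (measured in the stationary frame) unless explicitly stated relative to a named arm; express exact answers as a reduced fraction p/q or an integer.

class = fixed-axis compound train [3 meshes; 3 ratios multiply, 3 sense flips]
mesh 1 [89T→80T]: running ratio 89/80, sense −
mesh 2 [27T→27T]: running ratio 89/80, sense +
mesh 3 [27T→35T]: running ratio 2403/2800, sense −
ω_out/ω_in = -2403/2800

-2403/2800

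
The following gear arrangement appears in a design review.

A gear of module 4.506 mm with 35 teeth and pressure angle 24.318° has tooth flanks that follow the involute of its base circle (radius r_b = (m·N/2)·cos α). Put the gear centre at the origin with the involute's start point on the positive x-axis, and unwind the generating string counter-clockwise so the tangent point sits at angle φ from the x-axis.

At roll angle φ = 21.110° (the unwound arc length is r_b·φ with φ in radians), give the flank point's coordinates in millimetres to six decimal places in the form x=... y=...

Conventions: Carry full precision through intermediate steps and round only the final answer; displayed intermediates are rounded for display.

x=76.571531 y=1.181808

single-mesh involute tooth geometry (35T wheel at module 4.506)
pitch radius r_p = m·N/2 = 4.506·35/2 = 78.855000
base radius r_b = r_p·cos α = 78.855000·cos 24.318° = 71.858507
roll angle φ = 21.110° = 0.36843901 rad
x = r_b·(cos φ + φ·sin φ) = 76.571531
y = r_b·(sin φ − φ·cos φ) = 1.181808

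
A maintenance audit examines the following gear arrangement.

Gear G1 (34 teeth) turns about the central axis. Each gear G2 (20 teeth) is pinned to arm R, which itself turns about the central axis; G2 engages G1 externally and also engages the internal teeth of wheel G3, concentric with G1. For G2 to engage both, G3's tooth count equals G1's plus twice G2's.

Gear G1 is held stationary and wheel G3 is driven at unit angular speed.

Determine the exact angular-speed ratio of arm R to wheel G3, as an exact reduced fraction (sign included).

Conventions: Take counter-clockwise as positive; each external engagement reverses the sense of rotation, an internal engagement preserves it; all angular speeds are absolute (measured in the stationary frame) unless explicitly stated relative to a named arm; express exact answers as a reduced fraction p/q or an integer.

planetary set (34T centre, 20T on arm, 74T internal) — Willis relation
ring teeth: 34 + 2·20 = 74
34(ω_sun−ω_arm) = −74(ω_ring−ω_arm),  ω_sun = 0, ω_ring = 1
34(0−ω_arm) = −74(1−ω_arm)  ⇒  108·ω_arm = 74  ⇒  ω_arm = 37/54
ω_out/ω_in = 37/54

37/54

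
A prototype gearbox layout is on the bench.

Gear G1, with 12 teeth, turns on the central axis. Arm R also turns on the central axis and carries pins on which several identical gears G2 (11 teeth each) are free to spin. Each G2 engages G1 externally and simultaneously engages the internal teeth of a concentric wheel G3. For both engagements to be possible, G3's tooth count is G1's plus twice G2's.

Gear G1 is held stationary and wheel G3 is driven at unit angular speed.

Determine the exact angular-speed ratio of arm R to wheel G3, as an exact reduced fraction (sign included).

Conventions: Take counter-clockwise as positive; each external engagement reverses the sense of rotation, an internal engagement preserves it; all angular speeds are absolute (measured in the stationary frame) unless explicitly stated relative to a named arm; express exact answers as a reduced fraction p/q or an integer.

17/23

planetary set (12T centre, 11T on arm, 34T internal) — Willis relation
ring teeth: 12 + 2·11 = 34
12(ω_sun−ω_arm) = −34(ω_ring−ω_arm),  ω_sun = 0, ω_ring = 1
12(0−ω_arm) = −34(1−ω_arm)  ⇒  46·ω_arm = 34  ⇒  ω_arm = 17/23
ω_out/ω_in = 17/23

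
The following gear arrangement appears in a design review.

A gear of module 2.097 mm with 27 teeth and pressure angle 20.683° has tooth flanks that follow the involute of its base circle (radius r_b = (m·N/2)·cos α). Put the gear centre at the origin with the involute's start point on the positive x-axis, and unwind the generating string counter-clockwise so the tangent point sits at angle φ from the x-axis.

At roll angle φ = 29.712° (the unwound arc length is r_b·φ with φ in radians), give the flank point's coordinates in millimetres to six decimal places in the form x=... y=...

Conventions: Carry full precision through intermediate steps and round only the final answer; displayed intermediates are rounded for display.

class = single-mesh tooth geometry [base-circle involute, m = 2.097, 27T]
pitch radius r_p = m·N/2 = 2.097·27/2 = 28.309500
base radius r_b = r_p·cos α = 28.309500·cos 20.683° = 26.484921
roll angle φ = 29.712° = 0.51857223 rad
x = r_b·(cos φ + φ·sin φ) = 29.810186
y = r_b·(sin φ − φ·cos φ) = 1.198343

x=29.810186 y=1.198343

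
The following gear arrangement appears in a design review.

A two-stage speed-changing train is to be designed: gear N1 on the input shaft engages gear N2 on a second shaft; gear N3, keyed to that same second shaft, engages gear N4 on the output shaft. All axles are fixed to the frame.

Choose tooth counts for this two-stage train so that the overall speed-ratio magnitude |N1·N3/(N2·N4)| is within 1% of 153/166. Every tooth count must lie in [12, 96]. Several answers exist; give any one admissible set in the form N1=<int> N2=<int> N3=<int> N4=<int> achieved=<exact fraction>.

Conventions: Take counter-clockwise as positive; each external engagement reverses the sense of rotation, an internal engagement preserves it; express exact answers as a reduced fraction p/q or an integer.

2-stage fixed-axis compound train for ratio 153/166
target = 153/166 in lowest terms: an exact hit needs N1·N3 = k·153 and N2·N4 = k·166 for one integer k, every count in [12, 96]; additionally prefer no 1:1 stage (N1 ≠ N2, N3 ≠ N4)
k = 1…5: no 1:1-free in-range split of k·153 and k·166 into factor pairs; take k = 6
k = 6: N1·N3 = 918 = 17·54, N2·N4 = 996 = 12·83
achieved = 17·54/(12·83) = 153/166; |achieved − target| = 0 ≤ 153/16600 ✓

N1=17 N2=12 N3=54 N4=83 achieved=153/166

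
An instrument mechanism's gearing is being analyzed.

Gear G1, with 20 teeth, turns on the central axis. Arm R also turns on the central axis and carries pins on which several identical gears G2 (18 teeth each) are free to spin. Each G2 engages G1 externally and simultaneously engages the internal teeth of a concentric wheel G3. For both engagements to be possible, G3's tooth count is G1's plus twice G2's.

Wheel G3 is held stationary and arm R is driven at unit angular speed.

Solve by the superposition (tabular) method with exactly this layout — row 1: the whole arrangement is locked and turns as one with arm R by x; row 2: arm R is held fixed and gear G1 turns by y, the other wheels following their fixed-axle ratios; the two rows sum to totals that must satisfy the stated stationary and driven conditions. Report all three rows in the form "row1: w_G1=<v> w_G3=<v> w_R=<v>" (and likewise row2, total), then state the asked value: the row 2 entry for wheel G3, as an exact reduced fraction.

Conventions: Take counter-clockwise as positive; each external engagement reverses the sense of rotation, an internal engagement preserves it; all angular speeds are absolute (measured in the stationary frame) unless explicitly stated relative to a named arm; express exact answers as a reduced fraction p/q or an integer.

row1: w_G1=1 w_G3=1 w_R=1
row2: w_G1=14/5 w_G3=-1 w_R=0
total: w_G1=19/5 w_G3=0 w_R=1
asked value: -1

recognized (axles ride arm R): planetary set, 20/18/56 teeth
row 1: whole set turns with the arm by x
row 2 (arm held, sun turns y): ω_ring = −(20/56)·y, ω_arm = 0
boundary: total ω_ring = x − (20/56)·y = 0 and total ω_arm = x = 1  ⇒  y = 14/5, x = 1
row 2 ring = −(20/56)·14/5 = -1
totals (row 1 + row 2): sun 1 + 14/5 = 19/5, ring 1 + (-1) = 0, arm 1 + 0 = 1
asked cell (row2, ring) = -1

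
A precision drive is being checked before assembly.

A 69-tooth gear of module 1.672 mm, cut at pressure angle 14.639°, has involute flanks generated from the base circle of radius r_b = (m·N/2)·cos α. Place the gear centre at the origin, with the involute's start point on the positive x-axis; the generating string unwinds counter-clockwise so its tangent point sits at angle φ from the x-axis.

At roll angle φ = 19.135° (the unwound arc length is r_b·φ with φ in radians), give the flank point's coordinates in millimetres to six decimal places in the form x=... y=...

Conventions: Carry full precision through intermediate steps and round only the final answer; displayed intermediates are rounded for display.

x=58.837642 y=0.685279

class = single-mesh tooth geometry [base-circle involute, m = 1.672, 69T]
pitch radius r_p = m·N/2 = 1.672·69/2 = 57.684000
base radius r_b = r_p·cos α = 57.684000·cos 14.639° = 55.811426
roll angle φ = 19.135° = 0.33396875 rad
x = r_b·(cos φ + φ·sin φ) = 58.837642
y = r_b·(sin φ − φ·cos φ) = 0.685279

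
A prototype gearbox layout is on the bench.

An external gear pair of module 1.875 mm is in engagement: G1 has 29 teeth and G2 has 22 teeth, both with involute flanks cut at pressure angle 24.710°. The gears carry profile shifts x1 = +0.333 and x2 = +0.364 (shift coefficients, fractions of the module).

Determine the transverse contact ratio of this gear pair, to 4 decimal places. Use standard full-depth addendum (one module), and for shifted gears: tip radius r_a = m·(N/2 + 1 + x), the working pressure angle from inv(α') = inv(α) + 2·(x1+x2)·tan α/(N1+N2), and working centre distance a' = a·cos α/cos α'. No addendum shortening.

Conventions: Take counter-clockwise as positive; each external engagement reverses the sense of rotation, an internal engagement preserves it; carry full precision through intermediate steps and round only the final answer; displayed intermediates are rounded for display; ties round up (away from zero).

1.3712

recognized (one external pair, fixed centres): single-mesh tooth geometry, m = 1.875, N1 = 29, N2 = 22
base radii: r_b1 = 24.698083, r_b2 = 18.736477
tip radii: r_a1 = 29.686875, r_a2 = 23.182500
inv(α') = inv(24.710°) + 2·(+0.333+0.364)·tan α/(29+22) = 0.04146693  ⇒  α' = 27.68157°
a' = a·cos α / cos α' = 47.8125·cos 24.710°/cos 27.68157° = 49.048498
action lengths: √(r_a1²−r_b1²) = 16.471650, √(r_a2²−r_b2²) = 13.651840
base pitch p_b = π·m·cos α = 5.351125
CR = (16.471650 + 13.651840 − 49.048498·sin 27.68157°)/5.351125 = 1.371236
contact ratio ≈ 1.3712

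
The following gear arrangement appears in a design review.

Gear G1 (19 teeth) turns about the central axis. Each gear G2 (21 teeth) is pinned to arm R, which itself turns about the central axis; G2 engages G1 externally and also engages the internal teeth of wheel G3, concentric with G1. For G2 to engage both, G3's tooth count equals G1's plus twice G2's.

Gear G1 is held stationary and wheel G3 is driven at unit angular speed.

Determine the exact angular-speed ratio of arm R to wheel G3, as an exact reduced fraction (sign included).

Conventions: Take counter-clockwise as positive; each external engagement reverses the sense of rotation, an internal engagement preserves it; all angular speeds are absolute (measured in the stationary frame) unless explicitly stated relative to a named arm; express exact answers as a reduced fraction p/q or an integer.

class = planetary set [G3 = 19+2·21 = 61; Willis about the carrier]
ring teeth: 19 + 2·21 = 61
19(ω_sun−ω_arm) = −61(ω_ring−ω_arm),  ω_sun = 0, ω_ring = 1
19(0−ω_arm) = −61(1−ω_arm)  ⇒  80·ω_arm = 61  ⇒  ω_arm = 61/80
ω_out/ω_in = 61/80

61/80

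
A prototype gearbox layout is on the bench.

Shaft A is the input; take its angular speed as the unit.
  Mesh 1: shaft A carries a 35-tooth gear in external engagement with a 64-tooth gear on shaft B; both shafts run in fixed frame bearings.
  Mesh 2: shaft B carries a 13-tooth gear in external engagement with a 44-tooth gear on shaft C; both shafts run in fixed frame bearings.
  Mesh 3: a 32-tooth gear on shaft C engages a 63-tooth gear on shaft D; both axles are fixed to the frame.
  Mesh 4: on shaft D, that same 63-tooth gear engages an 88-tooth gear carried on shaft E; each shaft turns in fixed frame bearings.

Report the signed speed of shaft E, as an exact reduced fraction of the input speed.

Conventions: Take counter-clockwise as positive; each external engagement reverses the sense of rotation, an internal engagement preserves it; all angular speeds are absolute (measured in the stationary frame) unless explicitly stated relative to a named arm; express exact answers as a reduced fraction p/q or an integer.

4-mesh fixed-axis compound train (all bearings frame-fixed)
mesh 1 [35T→64T]: |ω|/ω_in = 1×35/64 = 35/64, sense flips to −
mesh 2 [13T→44T]: |ω|/ω_in = (35/64)×13/44 = 455/2816, sense flips to +
mesh 3 [32T→63T]: |ω|/ω_in = (455/2816)×32/63 = 65/792, sense flips to −
mesh 4 [63T→88T]: |ω|/ω_in = (65/792)×63/88 = 455/7744, sense flips to +
signed output speed (× input speed) = 455/7744

455/7744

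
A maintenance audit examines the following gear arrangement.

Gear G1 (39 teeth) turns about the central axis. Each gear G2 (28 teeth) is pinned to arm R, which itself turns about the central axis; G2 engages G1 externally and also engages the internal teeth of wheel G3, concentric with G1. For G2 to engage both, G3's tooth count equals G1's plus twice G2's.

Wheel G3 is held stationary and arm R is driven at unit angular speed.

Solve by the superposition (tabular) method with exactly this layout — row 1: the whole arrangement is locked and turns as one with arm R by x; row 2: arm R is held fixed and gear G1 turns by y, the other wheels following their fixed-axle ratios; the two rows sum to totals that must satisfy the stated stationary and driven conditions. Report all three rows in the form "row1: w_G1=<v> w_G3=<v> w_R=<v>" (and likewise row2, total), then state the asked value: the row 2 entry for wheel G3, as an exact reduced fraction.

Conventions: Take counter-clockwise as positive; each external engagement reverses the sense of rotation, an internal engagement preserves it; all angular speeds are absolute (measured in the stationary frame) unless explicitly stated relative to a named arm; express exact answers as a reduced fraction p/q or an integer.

recognized (axles ride arm R): planetary set, 39/28/95 teeth
row 1 (train locked, turned with arm): all members turn x
superposition row 2 [arm held]: sun y, ring −(39/95)·y, arm 0
boundary: total ω_ring = x − (39/95)·y = 0 and total ω_arm = x = 1  ⇒  y = 95/39, x = 1
row 2 ring = −(39/95)·95/39 = -1
totals (row 1 + row 2): sun 1 + 95/39 = 134/39, ring 1 + (-1) = 0, arm 1 + 0 = 1
asked cell (row2, ring) = -1

row1: w_G1=1 w_G3=1 w_R=1
row2: w_G1=95/39 w_G3=-1 w_R=0
total: w_G1=134/39 w_G3=0 w_R=1
asked value: -1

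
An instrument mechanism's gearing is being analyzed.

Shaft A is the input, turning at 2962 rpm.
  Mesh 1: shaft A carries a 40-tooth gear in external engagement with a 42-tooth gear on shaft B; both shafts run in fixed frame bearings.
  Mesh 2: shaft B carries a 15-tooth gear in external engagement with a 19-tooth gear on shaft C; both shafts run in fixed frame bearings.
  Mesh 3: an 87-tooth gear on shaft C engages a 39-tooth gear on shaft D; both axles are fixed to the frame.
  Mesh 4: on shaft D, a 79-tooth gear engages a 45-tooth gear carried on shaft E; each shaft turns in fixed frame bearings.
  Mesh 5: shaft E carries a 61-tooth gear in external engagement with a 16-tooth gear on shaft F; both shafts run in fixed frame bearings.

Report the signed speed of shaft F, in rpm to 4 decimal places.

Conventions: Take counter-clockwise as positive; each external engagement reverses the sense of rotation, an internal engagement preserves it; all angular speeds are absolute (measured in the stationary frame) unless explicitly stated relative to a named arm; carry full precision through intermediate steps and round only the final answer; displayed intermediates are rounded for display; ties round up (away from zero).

5-mesh fixed-axis compound train (all bearings frame-fixed)
mesh 1 [40T→42T]: ω = 2962.0000×40/42 = 2820.9524 rpm, sense flips to −
mesh 2 [15T→19T]: ω = 2820.9524×15/19 = 2227.0677 rpm, sense flips to +
mesh 3 [87T→39T]: ω = 2227.0677×87/39 = 4968.0740 rpm, sense flips to −
mesh 4 [79T→45T]: ω = 4968.0740×79/45 = 8721.7300 rpm, sense flips to +
mesh 5 [61T→16T]: ω = 8721.7300×61/16 = 33251.5955 rpm, sense flips to −
signed output speed = -33251.5955 rpm

-33251.5955 rpm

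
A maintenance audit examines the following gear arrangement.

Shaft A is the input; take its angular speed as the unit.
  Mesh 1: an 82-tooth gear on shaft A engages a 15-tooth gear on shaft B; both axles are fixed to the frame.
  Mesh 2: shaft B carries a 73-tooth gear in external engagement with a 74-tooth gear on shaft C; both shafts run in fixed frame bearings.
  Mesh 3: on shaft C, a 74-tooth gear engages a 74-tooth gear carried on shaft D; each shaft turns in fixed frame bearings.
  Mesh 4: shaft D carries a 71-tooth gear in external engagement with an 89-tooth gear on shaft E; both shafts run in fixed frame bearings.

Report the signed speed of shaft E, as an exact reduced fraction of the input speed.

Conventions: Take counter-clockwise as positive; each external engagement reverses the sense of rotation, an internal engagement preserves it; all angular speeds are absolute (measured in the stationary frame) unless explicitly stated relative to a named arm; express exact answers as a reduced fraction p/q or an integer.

212503/49395

4-mesh fixed-axis compound train (all bearings frame-fixed)
mesh 1 [82T→15T]: |ω|/ω_in = 1×82/15 = 82/15, sense flips to −
mesh 2 [73T→74T]: |ω|/ω_in = (82/15)×73/74 = 2993/555, sense flips to +
mesh 3 [74T→74T]: |ω|/ω_in = (2993/555)×74/74 = 2993/555, sense flips to −
mesh 4 [71T→89T]: |ω|/ω_in = (2993/555)×71/89 = 212503/49395, sense flips to +
signed output speed (× input speed) = 212503/49395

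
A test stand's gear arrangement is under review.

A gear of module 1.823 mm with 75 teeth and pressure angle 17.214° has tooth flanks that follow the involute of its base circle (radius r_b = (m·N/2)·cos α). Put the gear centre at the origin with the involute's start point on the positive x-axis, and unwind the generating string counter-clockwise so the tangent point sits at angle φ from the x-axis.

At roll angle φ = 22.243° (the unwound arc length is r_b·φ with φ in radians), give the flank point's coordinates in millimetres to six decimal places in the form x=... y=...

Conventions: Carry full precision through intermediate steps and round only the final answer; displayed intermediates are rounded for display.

x=70.037118 y=1.254430

topology: single-mesh involute geometry — m = 1.823, N = 75
pitch radius r_p = m·N/2 = 1.823·75/2 = 68.362500
base radius r_b = r_p·cos α = 68.362500·cos 17.214° = 65.300276
roll angle φ = 22.243° = 0.38821359 rad
x = r_b·(cos φ + φ·sin φ) = 70.037118
y = r_b·(sin φ − φ·cos φ) = 1.254430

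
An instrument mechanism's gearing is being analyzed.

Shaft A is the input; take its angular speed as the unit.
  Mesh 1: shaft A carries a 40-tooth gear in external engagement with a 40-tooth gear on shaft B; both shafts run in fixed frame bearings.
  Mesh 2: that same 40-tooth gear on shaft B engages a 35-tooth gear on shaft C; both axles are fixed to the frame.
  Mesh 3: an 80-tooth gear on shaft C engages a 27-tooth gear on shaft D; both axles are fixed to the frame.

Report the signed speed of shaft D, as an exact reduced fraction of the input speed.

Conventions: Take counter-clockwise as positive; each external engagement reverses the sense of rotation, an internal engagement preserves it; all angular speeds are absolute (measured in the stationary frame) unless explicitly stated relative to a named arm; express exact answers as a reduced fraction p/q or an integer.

-640/189

3-mesh fixed-axis compound train (all bearings frame-fixed)
mesh 1 [40T→40T]: |ω|/ω_in = 1×40/40 = 1, sense flips to −
mesh 2 [40T→35T]: |ω|/ω_in = 1×40/35 = 8/7, sense flips to +
mesh 3 [80T→27T]: |ω|/ω_in = (8/7)×80/27 = 640/189, sense flips to −
signed output speed (× input speed) = -640/189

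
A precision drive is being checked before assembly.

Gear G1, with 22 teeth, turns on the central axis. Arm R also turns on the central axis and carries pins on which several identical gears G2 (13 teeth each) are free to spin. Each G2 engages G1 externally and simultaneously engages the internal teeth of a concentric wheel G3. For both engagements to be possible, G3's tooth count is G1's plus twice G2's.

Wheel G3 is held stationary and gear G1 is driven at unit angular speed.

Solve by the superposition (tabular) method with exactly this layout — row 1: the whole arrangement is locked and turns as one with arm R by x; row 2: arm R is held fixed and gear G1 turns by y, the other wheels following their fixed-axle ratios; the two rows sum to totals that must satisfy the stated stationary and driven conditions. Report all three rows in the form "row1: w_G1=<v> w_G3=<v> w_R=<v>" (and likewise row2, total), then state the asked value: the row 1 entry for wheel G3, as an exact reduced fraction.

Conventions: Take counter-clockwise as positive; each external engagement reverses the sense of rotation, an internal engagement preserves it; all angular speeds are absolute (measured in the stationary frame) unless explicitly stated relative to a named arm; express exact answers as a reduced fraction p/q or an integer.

row1: w_G1=11/35 w_G3=11/35 w_R=11/35
row2: w_G1=24/35 w_G3=-11/35 w_R=0
total: w_G1=1 w_G3=0 w_R=11/35
asked value: 11/35

planetary set (22T centre, 13T on arm, 48T internal) — Willis relation
row 1: whole set turns with the arm by x
row 2 (arm held, sun turns y): ω_ring = −(22/48)·y, ω_arm = 0
boundary: total ω_ring = x − (22/48)·y = 0 and total ω_sun = x + y = 1  ⇒  y = 24/35, x = 11/35
row 2 ring = −(22/48)·24/35 = -11/35
totals (row 1 + row 2): sun 11/35 + 24/35 = 1, ring 11/35 + (-11/35) = 0, arm 11/35 + 0 = 11/35
asked cell (row1, ring) = 11/35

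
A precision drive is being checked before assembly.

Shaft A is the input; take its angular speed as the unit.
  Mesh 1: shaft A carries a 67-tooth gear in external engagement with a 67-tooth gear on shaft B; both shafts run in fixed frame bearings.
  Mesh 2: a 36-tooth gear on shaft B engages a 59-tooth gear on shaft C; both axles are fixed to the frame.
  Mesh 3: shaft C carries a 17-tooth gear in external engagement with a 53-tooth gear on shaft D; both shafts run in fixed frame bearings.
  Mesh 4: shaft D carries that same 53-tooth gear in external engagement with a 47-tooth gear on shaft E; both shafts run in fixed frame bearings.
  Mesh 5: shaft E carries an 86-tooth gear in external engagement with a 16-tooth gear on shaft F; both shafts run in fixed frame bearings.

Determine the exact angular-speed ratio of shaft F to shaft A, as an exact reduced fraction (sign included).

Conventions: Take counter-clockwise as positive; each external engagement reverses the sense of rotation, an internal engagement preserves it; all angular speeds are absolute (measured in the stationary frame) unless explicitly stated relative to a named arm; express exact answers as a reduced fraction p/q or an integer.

class = fixed-axis compound train [5 meshes; 5 ratios multiply, 5 sense flips]
mesh 1 [67T→67T]: running ratio 1, sense −
mesh 2 [36T→59T]: running ratio 36/59, sense +
mesh 3 [17T→53T]: running ratio 612/3127, sense −
mesh 4 [53T→47T]: running ratio 612/2773, sense +
mesh 5 [86T→16T]: running ratio 6579/5546, sense −
ω_out/ω_in = -6579/5546

-6579/5546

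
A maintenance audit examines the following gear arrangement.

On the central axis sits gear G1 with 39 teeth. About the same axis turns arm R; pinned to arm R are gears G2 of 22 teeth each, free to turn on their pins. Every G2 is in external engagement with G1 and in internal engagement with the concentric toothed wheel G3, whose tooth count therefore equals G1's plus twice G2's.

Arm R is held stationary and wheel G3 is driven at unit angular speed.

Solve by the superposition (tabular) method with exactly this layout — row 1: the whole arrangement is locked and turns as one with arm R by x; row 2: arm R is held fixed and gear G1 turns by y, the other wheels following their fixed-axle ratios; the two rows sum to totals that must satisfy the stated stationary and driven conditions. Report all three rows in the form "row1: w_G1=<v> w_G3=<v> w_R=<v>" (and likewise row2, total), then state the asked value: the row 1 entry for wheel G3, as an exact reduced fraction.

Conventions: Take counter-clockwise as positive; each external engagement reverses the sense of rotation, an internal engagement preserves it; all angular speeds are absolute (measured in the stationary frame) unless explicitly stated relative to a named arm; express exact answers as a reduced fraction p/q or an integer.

planetary set (39T centre, 22T on arm, 83T internal) — Willis relation
row 1 (train locked, turned with arm): all members turn x
row 2 — arm fixed, fixed-axis ratios: sun y, ring −(39/83)·y, arm 0
boundary: total ω_arm = x = 0 and total ω_ring = x − (39/83)·y = 1  ⇒  y = -83/39, x = 0
row 2 ring = −(39/83)·(-83/39) = 1
totals (row 1 + row 2): sun 0 + (-83/39) = -83/39, ring 0 + 1 = 1, arm 0 + 0 = 0
asked cell (row1, ring) = 0

row1: w_G1=0 w_G3=0 w_R=0
row2: w_G1=-83/39 w_G3=1 w_R=0
total: w_G1=-83/39 w_G3=1 w_R=0
asked value: 0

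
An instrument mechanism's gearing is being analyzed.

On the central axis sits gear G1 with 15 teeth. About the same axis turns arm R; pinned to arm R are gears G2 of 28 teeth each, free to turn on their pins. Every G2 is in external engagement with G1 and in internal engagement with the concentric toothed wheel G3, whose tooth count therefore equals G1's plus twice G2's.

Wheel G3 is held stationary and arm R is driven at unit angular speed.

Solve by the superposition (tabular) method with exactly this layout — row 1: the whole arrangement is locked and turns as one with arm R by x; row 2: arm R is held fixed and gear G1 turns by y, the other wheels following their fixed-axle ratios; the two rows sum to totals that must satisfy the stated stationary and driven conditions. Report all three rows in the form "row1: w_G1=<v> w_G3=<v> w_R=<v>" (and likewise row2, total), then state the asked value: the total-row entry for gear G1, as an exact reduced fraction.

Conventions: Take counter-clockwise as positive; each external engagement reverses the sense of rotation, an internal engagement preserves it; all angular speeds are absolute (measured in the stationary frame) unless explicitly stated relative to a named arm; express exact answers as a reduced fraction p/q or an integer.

row1: w_G1=1 w_G3=1 w_R=1
row2: w_G1=71/15 w_G3=-1 w_R=0
total: w_G1=86/15 w_G3=0 w_R=1
asked value: 86/15

planetary set (15T centre, 28T on arm, 71T internal) — Willis relation
row 1 (train locked, turned with arm): all members turn x
superposition row 2 [arm held]: sun y, ring −(15/71)·y, arm 0
boundary: total ω_ring = x − (15/71)·y = 0 and total ω_arm = x = 1  ⇒  y = 71/15, x = 1
row 2 ring = −(15/71)·71/15 = -1
totals (row 1 + row 2): sun 1 + 71/15 = 86/15, ring 1 + (-1) = 0, arm 1 + 0 = 1
asked cell (total, sun) = 86/15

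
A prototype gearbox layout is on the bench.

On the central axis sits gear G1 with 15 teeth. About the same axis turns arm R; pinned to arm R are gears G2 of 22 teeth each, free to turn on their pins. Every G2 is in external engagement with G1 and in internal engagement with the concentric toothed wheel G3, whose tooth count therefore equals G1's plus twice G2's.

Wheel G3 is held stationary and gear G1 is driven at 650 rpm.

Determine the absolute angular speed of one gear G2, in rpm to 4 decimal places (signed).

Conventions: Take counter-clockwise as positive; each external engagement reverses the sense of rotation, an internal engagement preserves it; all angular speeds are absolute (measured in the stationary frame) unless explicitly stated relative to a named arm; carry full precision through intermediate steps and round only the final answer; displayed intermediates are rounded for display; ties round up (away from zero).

topology: planetary set — G1 15T / G2 22T / G3 59T, arm = carrier (Willis)
normalise by the input: solve with ω_sun = 1, then scale by 650 rpm
ring teeth: 15 + 2·22 = 59
15(ω_sun−ω_arm) = −59(ω_ring−ω_arm),  ω_ring = 0, ω_sun = 1
15(1−ω_arm) = −59(0−ω_arm)  ⇒  74·ω_arm = 15  ⇒  ω_arm = 15/74
sun–planet mesh: 15·(1−15/74) = −22·(ω_p−ω_arm)  ⇒  ω_p−ω_arm = -885/1628
ω_p = 15/74 − 885/1628 = -15/44
scale: ω_p = -15/44 × 650 rpm = -221.5909 rpm

-221.5909 rpm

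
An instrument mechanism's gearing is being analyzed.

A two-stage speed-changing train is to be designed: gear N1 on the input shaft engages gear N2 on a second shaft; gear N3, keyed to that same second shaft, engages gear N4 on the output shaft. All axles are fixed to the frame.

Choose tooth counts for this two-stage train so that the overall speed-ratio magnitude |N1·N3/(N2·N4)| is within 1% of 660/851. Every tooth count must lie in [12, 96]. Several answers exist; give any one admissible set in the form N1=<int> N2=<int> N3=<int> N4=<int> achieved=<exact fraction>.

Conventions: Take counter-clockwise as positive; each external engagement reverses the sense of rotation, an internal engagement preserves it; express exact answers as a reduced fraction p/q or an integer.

class = fixed-axis compound train [2-stage, 660/851 wanted]
target = 660/851 in lowest terms: an exact hit needs N1·N3 = k·660 and N2·N4 = k·851 for one integer k, every count in [12, 96]; additionally prefer no 1:1 stage (N1 ≠ N2, N3 ≠ N4)
k = 1: N1·N3 = 660 = 12·55, N2·N4 = 851 = 23·37
achieved = 12·55/(23·37) = 660/851; |achieved − target| = 0 ≤ 33/4255 ✓

N1=12 N2=23 N3=55 N4=37 achieved=660/851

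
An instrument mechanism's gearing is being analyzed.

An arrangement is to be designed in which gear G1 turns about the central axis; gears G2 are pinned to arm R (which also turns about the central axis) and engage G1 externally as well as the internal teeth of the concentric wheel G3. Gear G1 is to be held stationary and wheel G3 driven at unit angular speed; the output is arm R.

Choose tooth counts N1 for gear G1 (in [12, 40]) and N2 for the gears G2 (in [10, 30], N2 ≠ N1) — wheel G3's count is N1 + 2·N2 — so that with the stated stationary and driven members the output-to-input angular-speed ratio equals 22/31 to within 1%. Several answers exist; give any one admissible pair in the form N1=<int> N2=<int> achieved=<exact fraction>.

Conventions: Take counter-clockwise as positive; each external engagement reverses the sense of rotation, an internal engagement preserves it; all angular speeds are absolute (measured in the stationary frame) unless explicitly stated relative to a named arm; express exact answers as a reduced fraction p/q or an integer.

N1=18 N2=13 achieved=22/31

planetary set to be sized for 22/31 (Willis relation)
Willis with ω_sun = 0: ω_arm/ω_ring = N3/(N1+N3); set equal to 22/31  ⇒  N3/N1 = (22/31)/(1 − 22/31) = 22/9
N3 = N1 + 2·N2  ⇒  N2/N1 = (N3/N1 − 1)/2 = (22/9 − 1)/2 = 13/18
smallest multiple with N1 ≥ 12 and N2 ≥ 10: k = 1  ⇒  N1 = 1·18 = 18, N2 = 1·13 = 13 (N1 ≤ 40, N2 ≤ 30, N2 ≠ N1 ✓), N3 = 18 + 2·13 = 44
check: N3/(N1+N3) with N1 = 18, N3 = 44 gives 22/31; |achieved − target| = 0 ≤ 11/1550 ✓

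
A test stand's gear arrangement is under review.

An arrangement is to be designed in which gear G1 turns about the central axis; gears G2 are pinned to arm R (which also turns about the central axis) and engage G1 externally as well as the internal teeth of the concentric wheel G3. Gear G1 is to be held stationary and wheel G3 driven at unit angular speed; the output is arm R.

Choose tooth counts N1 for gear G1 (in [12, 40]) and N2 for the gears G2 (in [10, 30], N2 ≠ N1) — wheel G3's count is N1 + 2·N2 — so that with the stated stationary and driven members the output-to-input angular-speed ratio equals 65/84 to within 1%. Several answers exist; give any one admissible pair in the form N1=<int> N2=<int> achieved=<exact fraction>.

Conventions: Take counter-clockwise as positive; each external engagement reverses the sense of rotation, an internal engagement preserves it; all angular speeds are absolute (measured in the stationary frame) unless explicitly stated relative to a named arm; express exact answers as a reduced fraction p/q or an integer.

design class (target 65/84): planetary set
Willis with ω_sun = 0: ω_arm/ω_ring = N3/(N1+N3); set equal to 65/84  ⇒  N3/N1 = (65/84)/(1 − 65/84) = 65/19
N3 = N1 + 2·N2  ⇒  N2/N1 = (N3/N1 − 1)/2 = (65/19 − 1)/2 = 23/19
smallest multiple with N1 ≥ 12 and N2 ≥ 10: k = 1  ⇒  N1 = 1·19 = 19, N2 = 1·23 = 23 (N1 ≤ 40, N2 ≤ 30, N2 ≠ N1 ✓), N3 = 19 + 2·23 = 65
check: N3/(N1+N3) with N1 = 19, N3 = 65 gives 65/84; |achieved − target| = 0 ≤ 13/1680 ✓

N1=19 N2=23 achieved=65/84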